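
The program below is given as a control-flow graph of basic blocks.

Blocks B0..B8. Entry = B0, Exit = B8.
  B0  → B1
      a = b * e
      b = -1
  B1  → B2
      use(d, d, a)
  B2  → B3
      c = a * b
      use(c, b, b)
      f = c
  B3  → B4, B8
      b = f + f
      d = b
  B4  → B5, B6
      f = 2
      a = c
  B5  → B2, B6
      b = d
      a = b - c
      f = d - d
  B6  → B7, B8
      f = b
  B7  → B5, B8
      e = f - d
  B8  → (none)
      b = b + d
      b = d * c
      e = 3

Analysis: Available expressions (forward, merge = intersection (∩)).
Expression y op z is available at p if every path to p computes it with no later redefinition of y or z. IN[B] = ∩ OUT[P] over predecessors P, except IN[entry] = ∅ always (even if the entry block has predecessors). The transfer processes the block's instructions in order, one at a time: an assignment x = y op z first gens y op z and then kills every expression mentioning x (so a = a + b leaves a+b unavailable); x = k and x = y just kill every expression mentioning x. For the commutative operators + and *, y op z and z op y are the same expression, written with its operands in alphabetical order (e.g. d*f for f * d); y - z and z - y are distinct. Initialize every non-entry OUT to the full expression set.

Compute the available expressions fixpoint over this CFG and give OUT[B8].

Answer: {c*d}

Working:
Fixpoint table:
  B0:  IN={}  OUT={}
  B1:  IN={}  OUT={}
  B2:  IN={}  OUT={a*b}
  B3:  IN={a*b}  OUT={f+f}
  B4:  IN={f+f}  OUT={}
  B5:  IN={}  OUT={b-c, d-d}
  B6:  IN={}  OUT={}
  B7:  IN={}  OUT={f-d}
  B8:  IN={}  OUT={c*d}

Merge at B8: IN[B8] = OUT[B3] ∩ OUT[B6] ∩ OUT[B7] = {}
Applying B8's transfer function to that IN value gives OUT[B8] (row B8 above).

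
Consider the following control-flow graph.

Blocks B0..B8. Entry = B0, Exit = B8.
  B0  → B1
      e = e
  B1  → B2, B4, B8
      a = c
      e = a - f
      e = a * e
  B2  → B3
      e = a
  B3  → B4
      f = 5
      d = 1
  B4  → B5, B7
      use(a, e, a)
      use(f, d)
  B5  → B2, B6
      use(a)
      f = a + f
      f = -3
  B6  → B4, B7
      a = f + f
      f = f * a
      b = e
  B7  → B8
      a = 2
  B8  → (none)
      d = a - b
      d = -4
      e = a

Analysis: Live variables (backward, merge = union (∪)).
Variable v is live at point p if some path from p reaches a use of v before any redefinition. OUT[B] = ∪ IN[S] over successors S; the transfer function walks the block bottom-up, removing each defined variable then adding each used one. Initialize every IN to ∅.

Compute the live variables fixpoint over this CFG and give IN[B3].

Converged values:
  B0:  IN={b, c, d, e, f}  OUT={b, c, d, f}
  B1:  IN={b, c, d, f}  OUT={a, b, d, e, f}
  B2:  IN={a, b}  OUT={a, b, e}
  B3:  IN={a, b, e}  OUT={a, b, d, e, f}
  B4:  IN={a, b, d, e, f}  OUT={a, b, d, e, f}
  B5:  IN={a, b, d, e, f}  OUT={a, b, d, e, f}
  B6:  IN={d, e, f}  OUT={a, b, d, e, f}
  B7:  IN={b}  OUT={a, b}
  B8:  IN={a, b}  OUT={}

Merge at B3: OUT[B3] = IN[B4] = {a, b, d, e, f}
Applying B3's transfer function to that OUT value gives IN[B3] (row B3 above).

Answer: {a, b, e}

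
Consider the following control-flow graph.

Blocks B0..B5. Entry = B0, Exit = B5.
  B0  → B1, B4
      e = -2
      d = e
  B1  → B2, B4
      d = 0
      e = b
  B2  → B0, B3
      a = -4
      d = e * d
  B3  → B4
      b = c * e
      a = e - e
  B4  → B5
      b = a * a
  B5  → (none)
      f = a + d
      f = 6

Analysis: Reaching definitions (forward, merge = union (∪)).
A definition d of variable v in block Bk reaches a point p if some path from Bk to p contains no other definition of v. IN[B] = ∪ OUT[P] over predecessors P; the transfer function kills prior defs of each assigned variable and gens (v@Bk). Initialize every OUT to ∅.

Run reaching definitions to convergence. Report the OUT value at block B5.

Answer: {a@B2, a@B3, b@B4, d@B0, d@B1, d@B2, e@B0, e@B1, f@B5}

Derivation:
Per-block solution:
  B0: | IN={a@B2, d@B2, e@B1} | OUT={a@B2, d@B0, e@B0}
  B1: | IN={a@B2, d@B0, e@B0} | OUT={a@B2, d@B1, e@B1}
  B2: | IN={a@B2, d@B1, e@B1} | OUT={a@B2, d@B2, e@B1}
  B3: | IN={a@B2, d@B2, e@B1} | OUT={a@B3, b@B3, d@B2, e@B1}
  B4: | IN={a@B2, a@B3, b@B3, d@B0, d@B1, d@B2, e@B0, e@B1} | OUT={a@B2, a@B3, b@B4, d@B0, d@B1, d@B2, e@B0, e@B1}
  B5: | IN={a@B2, a@B3, b@B4, d@B0, d@B1, d@B2, e@B0, e@B1} | OUT={a@B2, a@B3, b@B4, d@B0, d@B1, d@B2, e@B0, e@B1, f@B5}

Merge at B5: IN[B5] = OUT[B4] = {a@B2, a@B3, b@B4, d@B0, d@B1, d@B2, e@B0, e@B1}
Applying B5's transfer function to that IN value gives OUT[B5] (row B5 above).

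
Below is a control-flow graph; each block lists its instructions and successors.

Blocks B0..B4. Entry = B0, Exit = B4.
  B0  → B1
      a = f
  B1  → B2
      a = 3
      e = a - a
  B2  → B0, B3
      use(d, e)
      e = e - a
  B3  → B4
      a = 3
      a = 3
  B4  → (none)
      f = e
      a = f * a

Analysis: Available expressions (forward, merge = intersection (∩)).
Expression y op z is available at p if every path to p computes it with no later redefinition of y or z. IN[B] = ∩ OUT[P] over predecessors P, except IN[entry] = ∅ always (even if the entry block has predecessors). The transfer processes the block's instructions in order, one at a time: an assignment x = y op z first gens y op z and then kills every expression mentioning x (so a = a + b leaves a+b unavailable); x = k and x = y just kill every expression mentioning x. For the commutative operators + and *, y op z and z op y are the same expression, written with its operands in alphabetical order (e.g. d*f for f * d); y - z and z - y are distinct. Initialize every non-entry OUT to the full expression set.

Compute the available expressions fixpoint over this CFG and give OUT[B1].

Answer: {a-a}

Working:
Fixpoint table:
  B0: | IN={} | OUT={}
  B1: | IN={} | OUT={a-a}
  B2: | IN={a-a} | OUT={a-a}
  B3: | IN={a-a} | OUT={}
  B4: | IN={} | OUT={}

Merge at B1: IN[B1] = OUT[B0] = {}
Applying B1's transfer function to that IN value gives OUT[B1] (row B1 above).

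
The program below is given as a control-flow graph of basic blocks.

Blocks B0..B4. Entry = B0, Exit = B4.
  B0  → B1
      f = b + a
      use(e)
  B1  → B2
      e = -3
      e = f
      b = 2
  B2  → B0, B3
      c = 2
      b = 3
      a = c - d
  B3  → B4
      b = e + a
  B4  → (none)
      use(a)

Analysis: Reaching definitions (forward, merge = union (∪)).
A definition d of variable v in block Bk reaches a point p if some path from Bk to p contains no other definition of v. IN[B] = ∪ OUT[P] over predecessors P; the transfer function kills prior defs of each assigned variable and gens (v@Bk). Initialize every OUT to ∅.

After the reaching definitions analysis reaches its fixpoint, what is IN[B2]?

Per-block solution:
  B0: | IN={a@B2, b@B2, c@B2, e@B1, f@B0} | OUT={a@B2, b@B2, c@B2, e@B1, f@B0}
  B1: | IN={a@B2, b@B2, c@B2, e@B1, f@B0} | OUT={a@B2, b@B1, c@B2, e@B1, f@B0}
  B2: | IN={a@B2, b@B1, c@B2, e@B1, f@B0} | OUT={a@B2, b@B2, c@B2, e@B1, f@B0}
  B3: | IN={a@B2, b@B2, c@B2, e@B1, f@B0} | OUT={a@B2, b@B3, c@B2, e@B1, f@B0}
  B4: | IN={a@B2, b@B3, c@B2, e@B1, f@B0} | OUT={a@B2, b@B3, c@B2, e@B1, f@B0}

Merge at B2: IN[B2] = OUT[B1] = {a@B2, b@B1, c@B2, e@B1, f@B0}

Answer: {a@B2, b@B1, c@B2, e@B1, f@B0}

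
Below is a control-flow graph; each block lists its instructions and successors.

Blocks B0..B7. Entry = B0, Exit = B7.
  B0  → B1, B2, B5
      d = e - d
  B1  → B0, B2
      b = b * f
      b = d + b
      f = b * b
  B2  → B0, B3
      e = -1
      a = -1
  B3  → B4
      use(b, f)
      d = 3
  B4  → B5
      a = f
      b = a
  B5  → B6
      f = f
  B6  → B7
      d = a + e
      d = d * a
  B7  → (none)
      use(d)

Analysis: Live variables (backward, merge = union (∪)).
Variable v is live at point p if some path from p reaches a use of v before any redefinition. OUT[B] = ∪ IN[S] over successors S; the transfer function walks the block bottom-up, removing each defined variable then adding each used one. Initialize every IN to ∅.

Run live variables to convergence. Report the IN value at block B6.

Answer: {a, e}

Trace:
Per-block solution:
  B0:   IN={a, b, d, e, f}   OUT={a, b, d, e, f}
  B1:   IN={a, b, d, e, f}   OUT={a, b, d, e, f}
  B2:   IN={b, d, f}   OUT={a, b, d, e, f}
  B3:   IN={b, e, f}   OUT={e, f}
  B4:   IN={e, f}   OUT={a, e, f}
  B5:   IN={a, e, f}   OUT={a, e}
  B6:   IN={a, e}   OUT={d}
  B7:   IN={d}   OUT={}

Merge at B6: OUT[B6] = IN[B7] = {d}
Applying B6's transfer function to that OUT value gives IN[B6] (row B6 above).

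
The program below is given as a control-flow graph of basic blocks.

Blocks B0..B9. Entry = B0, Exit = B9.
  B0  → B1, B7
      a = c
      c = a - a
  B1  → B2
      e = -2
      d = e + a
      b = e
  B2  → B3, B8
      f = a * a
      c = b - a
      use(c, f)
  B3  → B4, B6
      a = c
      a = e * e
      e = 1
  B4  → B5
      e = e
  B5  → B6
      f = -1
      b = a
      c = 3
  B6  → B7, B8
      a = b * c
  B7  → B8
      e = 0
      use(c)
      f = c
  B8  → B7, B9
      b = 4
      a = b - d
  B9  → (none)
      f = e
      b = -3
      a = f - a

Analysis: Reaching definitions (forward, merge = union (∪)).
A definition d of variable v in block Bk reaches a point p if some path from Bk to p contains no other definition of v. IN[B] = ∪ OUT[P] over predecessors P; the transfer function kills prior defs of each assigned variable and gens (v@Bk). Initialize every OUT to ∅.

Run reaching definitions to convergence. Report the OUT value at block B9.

Answer: {a@B9, b@B9, c@B0, c@B2, c@B5, d@B1, e@B1, e@B3, e@B4, e@B7, f@B9}

Trace:
Per-block solution:
  B0:   IN={}   OUT={a@B0, c@B0}
  B1:   IN={a@B0, c@B0}   OUT={a@B0, b@B1, c@B0, d@B1, e@B1}
  B2:   IN={a@B0, b@B1, c@B0, d@B1, e@B1}   OUT={a@B0, b@B1, c@B2, d@B1, e@B1, f@B2}
  B3:   IN={a@B0, b@B1, c@B2, d@B1, e@B1, f@B2}   OUT={a@B3, b@B1, c@B2, d@B1, e@B3, f@B2}
  B4:   IN={a@B3, b@B1, c@B2, d@B1, e@B3, f@B2}   OUT={a@B3, b@B1, c@B2, d@B1, e@B4, f@B2}
  B5:   IN={a@B3, b@B1, c@B2, d@B1, e@B4, f@B2}   OUT={a@B3, b@B5, c@B5, d@B1, e@B4, f@B5}
  B6:   IN={a@B3, b@B1, b@B5, c@B2, c@B5, d@B1, e@B3, e@B4, f@B2, f@B5}   OUT={a@B6, b@B1, b@B5, c@B2, c@B5, d@B1, e@B3, e@B4, f@B2, f@B5}
  B7:   IN={a@B0, a@B6, a@B8, b@B1, b@B5, b@B8, c@B0, c@B2, c@B5, d@B1, e@B1, e@B3, e@B4, e@B7, f@B2, f@B5, f@B7}   OUT={a@B0, a@B6, a@B8, b@B1, b@B5, b@B8, c@B0, c@B2, c@B5, d@B1, e@B7, f@B7}
  B8:   IN={a@B0, a@B6, a@B8, b@B1, b@B5, b@B8, c@B0, c@B2, c@B5, d@B1, e@B1, e@B3, e@B4, e@B7, f@B2, f@B5, f@B7}   OUT={a@B8, b@B8, c@B0, c@B2, c@B5, d@B1, e@B1, e@B3, e@B4, e@B7, f@B2, f@B5, f@B7}
  B9:   IN={a@B8, b@B8, c@B0, c@B2, c@B5, d@B1, e@B1, e@B3, e@B4, e@B7, f@B2, f@B5, f@B7}   OUT={a@B9, b@B9, c@B0, c@B2, c@B5, d@B1, e@B1, e@B3, e@B4, e@B7, f@B9}

Merge at B9: IN[B9] = OUT[B8] = {a@B8, b@B8, c@B0, c@B2, c@B5, d@B1, e@B1, e@B3, e@B4, e@B7, f@B2, f@B5, f@B7}
Applying B9's transfer function to that IN value gives OUT[B9] (row B9 above).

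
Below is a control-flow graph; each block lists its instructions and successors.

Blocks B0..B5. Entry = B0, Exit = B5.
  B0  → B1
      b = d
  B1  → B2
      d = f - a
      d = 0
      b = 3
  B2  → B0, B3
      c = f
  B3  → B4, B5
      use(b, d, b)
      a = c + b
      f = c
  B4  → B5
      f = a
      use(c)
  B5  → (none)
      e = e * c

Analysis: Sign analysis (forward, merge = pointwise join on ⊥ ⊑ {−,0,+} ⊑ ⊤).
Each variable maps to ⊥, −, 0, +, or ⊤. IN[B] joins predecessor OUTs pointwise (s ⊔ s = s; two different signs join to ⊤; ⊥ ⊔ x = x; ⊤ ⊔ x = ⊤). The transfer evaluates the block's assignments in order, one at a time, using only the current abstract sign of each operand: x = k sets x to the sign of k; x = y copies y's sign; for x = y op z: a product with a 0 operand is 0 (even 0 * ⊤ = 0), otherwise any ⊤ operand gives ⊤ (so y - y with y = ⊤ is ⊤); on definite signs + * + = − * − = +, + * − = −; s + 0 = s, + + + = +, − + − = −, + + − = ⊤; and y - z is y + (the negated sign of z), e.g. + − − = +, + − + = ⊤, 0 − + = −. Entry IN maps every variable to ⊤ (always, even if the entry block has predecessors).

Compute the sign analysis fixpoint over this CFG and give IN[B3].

Answer: {a: ⊤, b: +, c: ⊤, d: 0, e: ⊤, f: ⊤}

Trace:
Converged values:
  B0: | IN=(all ⊤) | OUT=(all ⊤)
  B1: | IN=(all ⊤) | OUT={b:+, d:0; rest ⊤}
  B2: | IN={b:+, d:0; rest ⊤} | OUT={b:+, d:0; rest ⊤}
  B3: | IN={b:+, d:0; rest ⊤} | OUT={b:+, d:0; rest ⊤}
  B4: | IN={b:+, d:0; rest ⊤} | OUT={b:+, d:0; rest ⊤}
  B5: | IN={b:+, d:0; rest ⊤} | OUT={b:+, d:0; rest ⊤}

Merge at B3: IN[B3] = OUT[B2] = {a: ⊤, b: +, c: ⊤, d: 0, e: ⊤, f: ⊤}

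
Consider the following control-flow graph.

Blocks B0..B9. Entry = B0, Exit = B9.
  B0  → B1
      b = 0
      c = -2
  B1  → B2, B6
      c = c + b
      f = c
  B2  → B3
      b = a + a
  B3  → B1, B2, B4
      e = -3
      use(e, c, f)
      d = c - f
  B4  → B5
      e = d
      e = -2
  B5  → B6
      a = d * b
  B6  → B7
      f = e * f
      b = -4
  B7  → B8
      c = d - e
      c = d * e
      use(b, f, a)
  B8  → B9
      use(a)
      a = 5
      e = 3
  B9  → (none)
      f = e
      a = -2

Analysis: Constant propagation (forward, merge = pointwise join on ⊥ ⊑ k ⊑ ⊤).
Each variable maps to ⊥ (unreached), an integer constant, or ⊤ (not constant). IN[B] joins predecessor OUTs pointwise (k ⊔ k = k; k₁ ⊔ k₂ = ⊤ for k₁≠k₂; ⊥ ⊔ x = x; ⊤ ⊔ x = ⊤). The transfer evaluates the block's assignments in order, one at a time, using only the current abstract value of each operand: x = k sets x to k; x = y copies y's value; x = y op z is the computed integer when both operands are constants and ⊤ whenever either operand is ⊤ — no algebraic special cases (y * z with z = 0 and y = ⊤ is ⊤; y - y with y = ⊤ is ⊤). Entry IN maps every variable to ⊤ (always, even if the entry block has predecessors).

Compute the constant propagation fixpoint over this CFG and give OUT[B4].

Answer: {a: ⊤, b: ⊤, c: ⊤, d: ⊤, e: -2, f: ⊤}

Trace:
Fixpoint table:
  B0:  IN=(all ⊤)  OUT={b:0, c:-2; rest ⊤}
  B1:  IN=(all ⊤)  OUT=(all ⊤)
  B2:  IN=(all ⊤)  OUT=(all ⊤)
  B3:  IN=(all ⊤)  OUT={e:-3; rest ⊤}
  B4:  IN={e:-3; rest ⊤}  OUT={e:-2; rest ⊤}
  B5:  IN={e:-2; rest ⊤}  OUT={e:-2; rest ⊤}
  B6:  IN=(all ⊤)  OUT={b:-4; rest ⊤}
  B7:  IN={b:-4; rest ⊤}  OUT={b:-4; rest ⊤}
  B8:  IN={b:-4; rest ⊤}  OUT={a:5, b:-4, e:3; rest ⊤}
  B9:  IN={a:5, b:-4, e:3; rest ⊤}  OUT={a:-2, b:-4, e:3, f:3; rest ⊤}

Merge at B4: IN[B4] = OUT[B3] = {a: ⊤, b: ⊤, c: ⊤, d: ⊤, e: -3, f: ⊤}
Applying B4's transfer function to that IN value gives OUT[B4] (row B4 above).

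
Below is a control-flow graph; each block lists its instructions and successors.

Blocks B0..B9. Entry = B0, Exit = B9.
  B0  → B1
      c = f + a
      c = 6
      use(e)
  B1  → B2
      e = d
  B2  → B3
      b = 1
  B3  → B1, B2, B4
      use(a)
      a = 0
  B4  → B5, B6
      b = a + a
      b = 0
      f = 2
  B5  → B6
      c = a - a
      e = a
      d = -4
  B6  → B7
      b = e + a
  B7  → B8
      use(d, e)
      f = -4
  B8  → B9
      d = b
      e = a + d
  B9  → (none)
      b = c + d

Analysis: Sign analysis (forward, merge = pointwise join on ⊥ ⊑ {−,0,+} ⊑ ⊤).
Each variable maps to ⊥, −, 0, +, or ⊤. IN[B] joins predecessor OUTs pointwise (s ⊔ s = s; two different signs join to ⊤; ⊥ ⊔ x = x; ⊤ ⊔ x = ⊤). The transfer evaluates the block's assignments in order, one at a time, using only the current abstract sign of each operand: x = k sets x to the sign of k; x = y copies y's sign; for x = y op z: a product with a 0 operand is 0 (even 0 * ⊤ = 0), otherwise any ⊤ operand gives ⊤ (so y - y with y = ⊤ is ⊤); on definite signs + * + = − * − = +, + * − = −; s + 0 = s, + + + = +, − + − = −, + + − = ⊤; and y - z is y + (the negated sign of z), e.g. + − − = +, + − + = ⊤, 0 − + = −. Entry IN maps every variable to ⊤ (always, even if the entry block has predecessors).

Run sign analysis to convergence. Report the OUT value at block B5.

Fixpoint table:
  B0:   IN=(all ⊤)   OUT={c:+; rest ⊤}
  B1:   IN={c:+; rest ⊤}   OUT={c:+; rest ⊤}
  B2:   IN={c:+; rest ⊤}   OUT={b:+, c:+; rest ⊤}
  B3:   IN={b:+, c:+; rest ⊤}   OUT={a:0, b:+, c:+; rest ⊤}
  B4:   IN={a:0, b:+, c:+; rest ⊤}   OUT={a:0, b:0, c:+, f:+; rest ⊤}
  B5:   IN={a:0, b:0, c:+, f:+; rest ⊤}   OUT={a:0, b:0, c:0, d:-, e:0, f:+; rest ⊤}
  B6:   IN={a:0, b:0, f:+; rest ⊤}   OUT={a:0, f:+; rest ⊤}
  B7:   IN={a:0, f:+; rest ⊤}   OUT={a:0, f:-; rest ⊤}
  B8:   IN={a:0, f:-; rest ⊤}   OUT={a:0, f:-; rest ⊤}
  B9:   IN={a:0, f:-; rest ⊤}   OUT={a:0, f:-; rest ⊤}

Merge at B5: IN[B5] = OUT[B4] = {a: 0, b: 0, c: +, d: ⊤, e: ⊤, f: +}
Applying B5's transfer function to that IN value gives OUT[B5] (row B5 above).

Answer: {a: 0, b: 0, c: 0, d: -, e: 0, f: +}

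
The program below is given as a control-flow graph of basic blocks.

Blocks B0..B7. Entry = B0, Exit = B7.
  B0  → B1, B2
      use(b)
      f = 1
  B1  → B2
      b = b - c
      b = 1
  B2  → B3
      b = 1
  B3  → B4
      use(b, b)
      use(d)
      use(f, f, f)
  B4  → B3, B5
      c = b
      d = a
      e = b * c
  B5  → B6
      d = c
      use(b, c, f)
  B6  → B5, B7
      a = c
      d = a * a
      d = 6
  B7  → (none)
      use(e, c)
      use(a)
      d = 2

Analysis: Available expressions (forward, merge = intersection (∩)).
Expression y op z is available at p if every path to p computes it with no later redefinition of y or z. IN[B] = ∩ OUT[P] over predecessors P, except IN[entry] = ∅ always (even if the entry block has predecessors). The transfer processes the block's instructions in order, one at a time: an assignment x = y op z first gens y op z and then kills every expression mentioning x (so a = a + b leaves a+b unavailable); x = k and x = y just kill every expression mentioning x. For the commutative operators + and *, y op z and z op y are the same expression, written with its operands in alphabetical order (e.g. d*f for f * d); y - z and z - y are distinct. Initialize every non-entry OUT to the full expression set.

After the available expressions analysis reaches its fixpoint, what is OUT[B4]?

Answer: {b*c}

Trace:
Fixpoint table:
  B0:  IN={}  OUT={}
  B1:  IN={}  OUT={}
  B2:  IN={}  OUT={}
  B3:  IN={}  OUT={}
  B4:  IN={}  OUT={b*c}
  B5:  IN={b*c}  OUT={b*c}
  B6:  IN={b*c}  OUT={a*a, b*c}
  B7:  IN={a*a, b*c}  OUT={a*a, b*c}

Merge at B4: IN[B4] = OUT[B3] = {}
Applying B4's transfer function to that IN value gives OUT[B4] (row B4 above).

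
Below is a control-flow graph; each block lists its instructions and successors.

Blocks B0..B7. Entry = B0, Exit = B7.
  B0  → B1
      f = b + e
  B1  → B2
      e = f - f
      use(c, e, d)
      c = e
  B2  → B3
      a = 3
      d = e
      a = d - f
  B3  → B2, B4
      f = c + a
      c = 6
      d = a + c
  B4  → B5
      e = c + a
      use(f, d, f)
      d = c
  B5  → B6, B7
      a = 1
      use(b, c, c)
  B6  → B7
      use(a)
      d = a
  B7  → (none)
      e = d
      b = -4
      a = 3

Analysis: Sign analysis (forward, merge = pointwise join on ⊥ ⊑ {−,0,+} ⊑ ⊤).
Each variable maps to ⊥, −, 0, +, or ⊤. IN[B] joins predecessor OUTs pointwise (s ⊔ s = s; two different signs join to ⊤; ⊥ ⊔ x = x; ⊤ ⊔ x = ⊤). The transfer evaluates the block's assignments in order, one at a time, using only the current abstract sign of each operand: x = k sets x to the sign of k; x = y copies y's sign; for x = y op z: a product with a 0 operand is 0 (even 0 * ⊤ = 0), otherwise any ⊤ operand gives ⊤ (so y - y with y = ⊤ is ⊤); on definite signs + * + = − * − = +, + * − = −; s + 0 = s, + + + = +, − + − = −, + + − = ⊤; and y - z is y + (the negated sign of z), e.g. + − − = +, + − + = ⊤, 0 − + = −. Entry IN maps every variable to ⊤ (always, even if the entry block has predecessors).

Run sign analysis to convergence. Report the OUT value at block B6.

Answer: {a: +, b: ⊤, c: +, d: +, e: ⊤, f: ⊤}

Derivation:
Converged values:
  B0: | IN=(all ⊤) | OUT=(all ⊤)
  B1: | IN=(all ⊤) | OUT=(all ⊤)
  B2: | IN=(all ⊤) | OUT=(all ⊤)
  B3: | IN=(all ⊤) | OUT={c:+; rest ⊤}
  B4: | IN={c:+; rest ⊤} | OUT={c:+, d:+; rest ⊤}
  B5: | IN={c:+, d:+; rest ⊤} | OUT={a:+, c:+, d:+; rest ⊤}
  B6: | IN={a:+, c:+, d:+; rest ⊤} | OUT={a:+, c:+, d:+; rest ⊤}
  B7: | IN={a:+, c:+, d:+; rest ⊤} | OUT={a:+, b:-, c:+, d:+, e:+; rest ⊤}

Merge at B6: IN[B6] = OUT[B5] = {a: +, b: ⊤, c: +, d: +, e: ⊤, f: ⊤}
Applying B6's transfer function to that IN value gives OUT[B6] (row B6 above).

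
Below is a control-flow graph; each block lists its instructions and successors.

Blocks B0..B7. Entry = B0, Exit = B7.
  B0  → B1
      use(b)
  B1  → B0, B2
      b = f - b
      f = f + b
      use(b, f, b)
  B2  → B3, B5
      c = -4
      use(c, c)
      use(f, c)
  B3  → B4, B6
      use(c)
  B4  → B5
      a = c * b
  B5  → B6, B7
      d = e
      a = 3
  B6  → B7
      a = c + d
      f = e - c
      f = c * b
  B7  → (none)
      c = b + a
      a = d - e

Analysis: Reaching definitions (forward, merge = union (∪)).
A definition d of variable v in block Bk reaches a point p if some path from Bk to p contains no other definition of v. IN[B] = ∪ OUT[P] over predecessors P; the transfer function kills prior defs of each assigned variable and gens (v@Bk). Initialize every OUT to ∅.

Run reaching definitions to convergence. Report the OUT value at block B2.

Fixpoint table:
  B0:  IN={b@B1, f@B1}  OUT={b@B1, f@B1}
  B1:  IN={b@B1, f@B1}  OUT={b@B1, f@B1}
  B2:  IN={b@B1, f@B1}  OUT={b@B1, c@B2, f@B1}
  B3:  IN={b@B1, c@B2, f@B1}  OUT={b@B1, c@B2, f@B1}
  B4:  IN={b@B1, c@B2, f@B1}  OUT={a@B4, b@B1, c@B2, f@B1}
  B5:  IN={a@B4, b@B1, c@B2, f@B1}  OUT={a@B5, b@B1, c@B2, d@B5, f@B1}
  B6:  IN={a@B5, b@B1, c@B2, d@B5, f@B1}  OUT={a@B6, b@B1, c@B2, d@B5, f@B6}
  B7:  IN={a@B5, a@B6, b@B1, c@B2, d@B5, f@B1, f@B6}  OUT={a@B7, b@B1, c@B7, d@B5, f@B1, f@B6}

Merge at B2: IN[B2] = OUT[B1] = {b@B1, f@B1}
Applying B2's transfer function to that IN value gives OUT[B2] (row B2 above).

Answer: {b@B1, c@B2, f@B1}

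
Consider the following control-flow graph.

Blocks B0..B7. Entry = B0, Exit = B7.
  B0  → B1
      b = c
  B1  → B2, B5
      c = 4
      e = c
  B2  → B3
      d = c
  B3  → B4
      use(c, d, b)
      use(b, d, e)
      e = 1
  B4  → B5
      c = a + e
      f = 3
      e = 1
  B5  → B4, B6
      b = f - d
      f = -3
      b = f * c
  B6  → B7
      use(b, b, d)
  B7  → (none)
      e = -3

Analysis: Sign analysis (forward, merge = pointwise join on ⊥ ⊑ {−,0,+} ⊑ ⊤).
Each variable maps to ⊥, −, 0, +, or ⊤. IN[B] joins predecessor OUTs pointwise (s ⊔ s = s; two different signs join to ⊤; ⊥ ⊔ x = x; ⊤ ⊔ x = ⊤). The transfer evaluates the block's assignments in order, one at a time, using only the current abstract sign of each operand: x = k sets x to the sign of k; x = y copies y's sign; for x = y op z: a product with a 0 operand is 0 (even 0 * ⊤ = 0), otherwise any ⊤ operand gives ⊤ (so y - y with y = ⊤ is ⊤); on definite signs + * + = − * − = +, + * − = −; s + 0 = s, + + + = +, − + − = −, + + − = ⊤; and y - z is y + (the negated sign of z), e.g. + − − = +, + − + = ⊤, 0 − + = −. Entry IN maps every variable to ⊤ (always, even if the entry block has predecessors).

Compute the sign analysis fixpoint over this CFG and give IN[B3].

Converged values:
  B0:   IN=(all ⊤)   OUT=(all ⊤)
  B1:   IN=(all ⊤)   OUT={c:+, e:+; rest ⊤}
  B2:   IN={c:+, e:+; rest ⊤}   OUT={c:+, d:+, e:+; rest ⊤}
  B3:   IN={c:+, d:+, e:+; rest ⊤}   OUT={c:+, d:+, e:+; rest ⊤}
  B4:   IN={e:+; rest ⊤}   OUT={e:+, f:+; rest ⊤}
  B5:   IN={e:+; rest ⊤}   OUT={e:+, f:-; rest ⊤}
  B6:   IN={e:+, f:-; rest ⊤}   OUT={e:+, f:-; rest ⊤}
  B7:   IN={e:+, f:-; rest ⊤}   OUT={e:-, f:-; rest ⊤}

Merge at B3: IN[B3] = OUT[B2] = {a: ⊤, b: ⊤, c: +, d: +, e: +, f: ⊤}

Answer: {a: ⊤, b: ⊤, c: +, d: +, e: +, f: ⊤}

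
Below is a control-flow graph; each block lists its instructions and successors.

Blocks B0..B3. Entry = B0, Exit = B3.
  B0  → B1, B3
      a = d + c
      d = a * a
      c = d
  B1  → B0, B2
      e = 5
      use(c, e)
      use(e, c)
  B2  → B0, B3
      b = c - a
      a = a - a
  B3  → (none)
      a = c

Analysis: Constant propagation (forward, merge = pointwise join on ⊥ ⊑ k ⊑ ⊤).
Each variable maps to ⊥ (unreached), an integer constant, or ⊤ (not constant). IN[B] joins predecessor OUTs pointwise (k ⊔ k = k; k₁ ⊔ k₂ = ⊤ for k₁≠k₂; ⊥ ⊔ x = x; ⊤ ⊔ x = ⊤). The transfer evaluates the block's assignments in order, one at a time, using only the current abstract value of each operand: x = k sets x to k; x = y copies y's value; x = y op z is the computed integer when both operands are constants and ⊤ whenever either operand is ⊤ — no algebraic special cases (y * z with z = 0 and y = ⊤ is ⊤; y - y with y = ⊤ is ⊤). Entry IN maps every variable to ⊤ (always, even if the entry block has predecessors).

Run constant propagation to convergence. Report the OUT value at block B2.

Fixpoint table:
  B0:  IN=(all ⊤)  OUT=(all ⊤)
  B1:  IN=(all ⊤)  OUT={e:5; rest ⊤}
  B2:  IN={e:5; rest ⊤}  OUT={e:5; rest ⊤}
  B3:  IN=(all ⊤)  OUT=(all ⊤)

Merge at B2: IN[B2] = OUT[B1] = {a: ⊤, b: ⊤, c: ⊤, d: ⊤, e: 5, f: ⊤}
Applying B2's transfer function to that IN value gives OUT[B2] (row B2 above).

Answer: {a: ⊤, b: ⊤, c: ⊤, d: ⊤, e: 5, f: ⊤}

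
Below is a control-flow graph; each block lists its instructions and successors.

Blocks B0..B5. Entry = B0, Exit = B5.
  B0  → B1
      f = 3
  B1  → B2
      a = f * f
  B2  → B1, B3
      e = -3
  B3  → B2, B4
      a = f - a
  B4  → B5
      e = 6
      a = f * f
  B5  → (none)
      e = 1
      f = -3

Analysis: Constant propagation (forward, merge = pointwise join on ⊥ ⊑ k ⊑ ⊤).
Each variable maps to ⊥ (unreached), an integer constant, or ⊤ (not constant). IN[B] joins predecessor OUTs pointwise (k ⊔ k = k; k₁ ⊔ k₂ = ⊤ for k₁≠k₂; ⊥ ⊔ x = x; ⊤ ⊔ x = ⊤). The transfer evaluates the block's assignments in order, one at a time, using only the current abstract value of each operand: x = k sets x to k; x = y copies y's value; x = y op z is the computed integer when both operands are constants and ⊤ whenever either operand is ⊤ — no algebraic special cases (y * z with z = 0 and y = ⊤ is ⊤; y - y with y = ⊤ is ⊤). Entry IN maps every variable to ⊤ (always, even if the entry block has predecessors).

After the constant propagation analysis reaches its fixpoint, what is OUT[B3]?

Per-block solution:
  B0: | IN=(all ⊤) | OUT={f:3; rest ⊤}
  B1: | IN={f:3; rest ⊤} | OUT={a:9, f:3; rest ⊤}
  B2: | IN={f:3; rest ⊤} | OUT={e:-3, f:3; rest ⊤}
  B3: | IN={e:-3, f:3; rest ⊤} | OUT={e:-3, f:3; rest ⊤}
  B4: | IN={e:-3, f:3; rest ⊤} | OUT={a:9, e:6, f:3; rest ⊤}
  B5: | IN={a:9, e:6, f:3; rest ⊤} | OUT={a:9, e:1, f:-3; rest ⊤}

Merge at B3: IN[B3] = OUT[B2] = {a: ⊤, b: ⊤, c: ⊤, d: ⊤, e: -3, f: 3}
Applying B3's transfer function to that IN value gives OUT[B3] (row B3 above).

Answer: {a: ⊤, b: ⊤, c: ⊤, d: ⊤, e: -3, f: 3}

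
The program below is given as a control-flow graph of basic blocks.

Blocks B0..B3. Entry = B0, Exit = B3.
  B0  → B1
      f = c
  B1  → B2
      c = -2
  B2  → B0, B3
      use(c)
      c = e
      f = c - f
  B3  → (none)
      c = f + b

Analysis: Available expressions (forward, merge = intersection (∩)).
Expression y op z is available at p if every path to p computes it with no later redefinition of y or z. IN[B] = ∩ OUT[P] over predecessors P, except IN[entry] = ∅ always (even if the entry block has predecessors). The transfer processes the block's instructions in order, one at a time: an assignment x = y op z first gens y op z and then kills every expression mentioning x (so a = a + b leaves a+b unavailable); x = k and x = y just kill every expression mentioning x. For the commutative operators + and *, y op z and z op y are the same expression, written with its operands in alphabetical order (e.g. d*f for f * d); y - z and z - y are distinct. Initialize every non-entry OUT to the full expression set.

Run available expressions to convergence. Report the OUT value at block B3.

Fixpoint table:
  B0: | IN={} | OUT={}
  B1: | IN={} | OUT={}
  B2: | IN={} | OUT={}
  B3: | IN={} | OUT={b+f}

Merge at B3: IN[B3] = OUT[B2] = {}
Applying B3's transfer function to that IN value gives OUT[B3] (row B3 above).

Answer: {b+f}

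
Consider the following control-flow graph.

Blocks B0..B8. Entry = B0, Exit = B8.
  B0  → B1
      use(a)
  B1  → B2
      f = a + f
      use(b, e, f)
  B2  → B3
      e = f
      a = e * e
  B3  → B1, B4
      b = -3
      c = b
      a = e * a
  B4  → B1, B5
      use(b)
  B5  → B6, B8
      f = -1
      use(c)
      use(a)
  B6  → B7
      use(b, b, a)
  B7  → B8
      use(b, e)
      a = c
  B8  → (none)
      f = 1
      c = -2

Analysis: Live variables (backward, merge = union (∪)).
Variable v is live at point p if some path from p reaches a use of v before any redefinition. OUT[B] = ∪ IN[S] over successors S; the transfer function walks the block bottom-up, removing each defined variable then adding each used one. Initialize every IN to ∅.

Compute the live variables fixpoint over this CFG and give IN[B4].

Answer: {a, b, c, e, f}

Derivation:
Fixpoint table:
  B0: | IN={a, b, e, f} | OUT={a, b, e, f}
  B1: | IN={a, b, e, f} | OUT={f}
  B2: | IN={f} | OUT={a, e, f}
  B3: | IN={a, e, f} | OUT={a, b, c, e, f}
  B4: | IN={a, b, c, e, f} | OUT={a, b, c, e, f}
  B5: | IN={a, b, c, e} | OUT={a, b, c, e}
  B6: | IN={a, b, c, e} | OUT={b, c, e}
  B7: | IN={b, c, e} | OUT={}
  B8: | IN={} | OUT={}

Merge at B4: OUT[B4] = IN[B1] ⊔ IN[B5] = {a, b, c, e, f}
Applying B4's transfer function to that OUT value gives IN[B4] (row B4 above).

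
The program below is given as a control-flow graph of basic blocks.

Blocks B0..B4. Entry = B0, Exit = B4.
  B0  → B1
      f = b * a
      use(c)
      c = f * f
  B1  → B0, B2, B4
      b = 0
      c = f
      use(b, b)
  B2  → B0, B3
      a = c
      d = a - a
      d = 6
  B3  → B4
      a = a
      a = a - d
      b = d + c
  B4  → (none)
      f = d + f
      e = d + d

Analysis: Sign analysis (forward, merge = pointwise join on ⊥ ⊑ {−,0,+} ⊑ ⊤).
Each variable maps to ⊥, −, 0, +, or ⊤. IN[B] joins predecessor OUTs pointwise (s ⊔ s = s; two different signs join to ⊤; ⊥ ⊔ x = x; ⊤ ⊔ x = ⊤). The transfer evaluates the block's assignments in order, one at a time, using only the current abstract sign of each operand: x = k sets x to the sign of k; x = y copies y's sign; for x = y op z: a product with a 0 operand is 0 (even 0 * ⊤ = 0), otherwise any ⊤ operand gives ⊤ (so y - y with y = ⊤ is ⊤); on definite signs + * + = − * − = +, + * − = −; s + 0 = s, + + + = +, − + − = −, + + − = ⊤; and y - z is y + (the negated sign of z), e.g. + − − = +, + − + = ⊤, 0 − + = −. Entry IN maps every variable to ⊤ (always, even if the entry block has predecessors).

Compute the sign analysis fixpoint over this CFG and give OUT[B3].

Answer: {a: ⊤, b: ⊤, c: ⊤, d: +, e: ⊤, f: ⊤}

Trace:
Fixpoint table:
  B0:   IN=(all ⊤)   OUT=(all ⊤)
  B1:   IN=(all ⊤)   OUT={b:0; rest ⊤}
  B2:   IN={b:0; rest ⊤}   OUT={b:0, d:+; rest ⊤}
  B3:   IN={b:0, d:+; rest ⊤}   OUT={d:+; rest ⊤}
  B4:   IN=(all ⊤)   OUT=(all ⊤)

Merge at B3: IN[B3] = OUT[B2] = {a: ⊤, b: 0, c: ⊤, d: +, e: ⊤, f: ⊤}
Applying B3's transfer function to that IN value gives OUT[B3] (row B3 above).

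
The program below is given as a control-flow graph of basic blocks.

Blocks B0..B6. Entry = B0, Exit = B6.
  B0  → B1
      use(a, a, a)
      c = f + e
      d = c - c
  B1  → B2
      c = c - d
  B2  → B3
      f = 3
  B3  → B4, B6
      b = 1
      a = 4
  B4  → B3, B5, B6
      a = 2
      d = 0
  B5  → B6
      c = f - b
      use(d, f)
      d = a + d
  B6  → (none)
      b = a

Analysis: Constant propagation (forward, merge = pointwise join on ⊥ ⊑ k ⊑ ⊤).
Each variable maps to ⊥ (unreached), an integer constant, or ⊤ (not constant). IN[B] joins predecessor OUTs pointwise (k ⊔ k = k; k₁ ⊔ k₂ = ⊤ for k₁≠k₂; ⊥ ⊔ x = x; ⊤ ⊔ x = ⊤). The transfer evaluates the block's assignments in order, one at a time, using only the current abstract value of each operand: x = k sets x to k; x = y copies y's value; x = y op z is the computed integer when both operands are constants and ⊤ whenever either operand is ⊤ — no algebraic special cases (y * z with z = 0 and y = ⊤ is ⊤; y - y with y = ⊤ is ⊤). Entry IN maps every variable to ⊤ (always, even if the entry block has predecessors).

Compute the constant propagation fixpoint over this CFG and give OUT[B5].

Answer: {a: 2, b: 1, c: 2, d: 2, e: ⊤, f: 3}

Derivation:
Fixpoint table:
  B0:  IN=(all ⊤)  OUT=(all ⊤)
  B1:  IN=(all ⊤)  OUT=(all ⊤)
  B2:  IN=(all ⊤)  OUT={f:3; rest ⊤}
  B3:  IN={f:3; rest ⊤}  OUT={a:4, b:1, f:3; rest ⊤}
  B4:  IN={a:4, b:1, f:3; rest ⊤}  OUT={a:2, b:1, d:0, f:3; rest ⊤}
  B5:  IN={a:2, b:1, d:0, f:3; rest ⊤}  OUT={a:2, b:1, c:2, d:2, f:3; rest ⊤}
  B6:  IN={b:1, f:3; rest ⊤}  OUT={f:3; rest ⊤}

Merge at B5: IN[B5] = OUT[B4] = {a: 2, b: 1, c: ⊤, d: 0, e: ⊤, f: 3}
Applying B5's transfer function to that IN value gives OUT[B5] (row B5 above).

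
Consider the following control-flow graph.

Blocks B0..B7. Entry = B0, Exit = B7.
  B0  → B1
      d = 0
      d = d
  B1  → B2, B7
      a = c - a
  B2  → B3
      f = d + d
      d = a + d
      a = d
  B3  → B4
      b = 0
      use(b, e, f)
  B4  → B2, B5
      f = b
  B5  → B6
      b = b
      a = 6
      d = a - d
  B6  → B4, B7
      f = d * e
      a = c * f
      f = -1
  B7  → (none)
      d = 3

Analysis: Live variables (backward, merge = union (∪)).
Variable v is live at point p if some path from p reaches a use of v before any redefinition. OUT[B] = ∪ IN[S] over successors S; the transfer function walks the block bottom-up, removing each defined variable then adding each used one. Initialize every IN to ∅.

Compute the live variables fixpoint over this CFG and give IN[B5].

Converged values:
  B0: | IN={a, c, e} | OUT={a, c, d, e}
  B1: | IN={a, c, d, e} | OUT={a, c, d, e}
  B2: | IN={a, c, d, e} | OUT={a, c, d, e, f}
  B3: | IN={a, c, d, e, f} | OUT={a, b, c, d, e}
  B4: | IN={a, b, c, d, e} | OUT={a, b, c, d, e}
  B5: | IN={b, c, d, e} | OUT={b, c, d, e}
  B6: | IN={b, c, d, e} | OUT={a, b, c, d, e}
  B7: | IN={} | OUT={}

Merge at B5: OUT[B5] = IN[B6] = {b, c, d, e}
Applying B5's transfer function to that OUT value gives IN[B5] (row B5 above).

Answer: {b, c, d, e}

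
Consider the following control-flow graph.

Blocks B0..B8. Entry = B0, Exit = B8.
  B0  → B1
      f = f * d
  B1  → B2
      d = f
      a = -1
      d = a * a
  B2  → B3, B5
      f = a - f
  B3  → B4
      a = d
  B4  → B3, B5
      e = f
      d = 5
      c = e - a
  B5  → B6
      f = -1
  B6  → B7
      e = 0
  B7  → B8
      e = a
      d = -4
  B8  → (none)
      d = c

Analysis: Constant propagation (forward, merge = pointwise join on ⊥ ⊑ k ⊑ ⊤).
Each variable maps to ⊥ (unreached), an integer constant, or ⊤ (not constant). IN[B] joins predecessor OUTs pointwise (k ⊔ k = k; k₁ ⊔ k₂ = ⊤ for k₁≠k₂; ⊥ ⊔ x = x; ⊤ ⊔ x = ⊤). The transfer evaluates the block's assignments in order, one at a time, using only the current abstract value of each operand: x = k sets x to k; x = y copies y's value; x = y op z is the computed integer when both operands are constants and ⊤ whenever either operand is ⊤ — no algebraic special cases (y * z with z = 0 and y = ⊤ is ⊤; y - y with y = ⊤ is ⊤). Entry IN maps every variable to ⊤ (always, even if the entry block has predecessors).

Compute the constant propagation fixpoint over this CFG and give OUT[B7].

Per-block solution:
  B0:   IN=(all ⊤)   OUT=(all ⊤)
  B1:   IN=(all ⊤)   OUT={a:-1, d:1; rest ⊤}
  B2:   IN={a:-1, d:1; rest ⊤}   OUT={a:-1, d:1; rest ⊤}
  B3:   IN=(all ⊤)   OUT=(all ⊤)
  B4:   IN=(all ⊤)   OUT={d:5; rest ⊤}
  B5:   IN=(all ⊤)   OUT={f:-1; rest ⊤}
  B6:   IN={f:-1; rest ⊤}   OUT={e:0, f:-1; rest ⊤}
  B7:   IN={e:0, f:-1; rest ⊤}   OUT={d:-4, f:-1; rest ⊤}
  B8:   IN={d:-4, f:-1; rest ⊤}   OUT={f:-1; rest ⊤}

Merge at B7: IN[B7] = OUT[B6] = {a: ⊤, b: ⊤, c: ⊤, d: ⊤, e: 0, f: -1}
Applying B7's transfer function to that IN value gives OUT[B7] (row B7 above).

Answer: {a: ⊤, b: ⊤, c: ⊤, d: -4, e: ⊤, f: -1}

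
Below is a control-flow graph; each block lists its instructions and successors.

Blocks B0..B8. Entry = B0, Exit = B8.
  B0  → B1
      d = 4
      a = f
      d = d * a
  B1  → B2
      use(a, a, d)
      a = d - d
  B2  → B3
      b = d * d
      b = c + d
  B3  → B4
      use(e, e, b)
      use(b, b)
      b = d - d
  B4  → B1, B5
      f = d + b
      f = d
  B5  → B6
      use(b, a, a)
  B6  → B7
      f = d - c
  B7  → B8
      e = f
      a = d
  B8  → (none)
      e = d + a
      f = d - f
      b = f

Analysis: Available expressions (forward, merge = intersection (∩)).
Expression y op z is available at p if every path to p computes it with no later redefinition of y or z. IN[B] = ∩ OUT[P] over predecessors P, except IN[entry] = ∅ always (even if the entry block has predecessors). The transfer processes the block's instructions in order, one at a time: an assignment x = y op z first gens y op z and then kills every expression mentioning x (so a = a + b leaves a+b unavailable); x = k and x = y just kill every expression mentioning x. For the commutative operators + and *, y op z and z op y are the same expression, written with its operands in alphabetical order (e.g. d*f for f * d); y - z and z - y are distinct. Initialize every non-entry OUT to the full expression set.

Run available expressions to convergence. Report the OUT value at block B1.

Answer: {d-d}

Trace:
Converged values:
  B0: | IN={} | OUT={}
  B1: | IN={} | OUT={d-d}
  B2: | IN={d-d} | OUT={c+d, d*d, d-d}
  B3: | IN={c+d, d*d, d-d} | OUT={c+d, d*d, d-d}
  B4: | IN={c+d, d*d, d-d} | OUT={b+d, c+d, d*d, d-d}
  B5: | IN={b+d, c+d, d*d, d-d} | OUT={b+d, c+d, d*d, d-d}
  B6: | IN={b+d, c+d, d*d, d-d} | OUT={b+d, c+d, d*d, d-c, d-d}
  B7: | IN={b+d, c+d, d*d, d-c, d-d} | OUT={b+d, c+d, d*d, d-c, d-d}
  B8: | IN={b+d, c+d, d*d, d-c, d-d} | OUT={a+d, c+d, d*d, d-c, d-d}

Merge at B1: IN[B1] = OUT[B0] ∩ OUT[B4] = {}
Applying B1's transfer function to that IN value gives OUT[B1] (row B1 above).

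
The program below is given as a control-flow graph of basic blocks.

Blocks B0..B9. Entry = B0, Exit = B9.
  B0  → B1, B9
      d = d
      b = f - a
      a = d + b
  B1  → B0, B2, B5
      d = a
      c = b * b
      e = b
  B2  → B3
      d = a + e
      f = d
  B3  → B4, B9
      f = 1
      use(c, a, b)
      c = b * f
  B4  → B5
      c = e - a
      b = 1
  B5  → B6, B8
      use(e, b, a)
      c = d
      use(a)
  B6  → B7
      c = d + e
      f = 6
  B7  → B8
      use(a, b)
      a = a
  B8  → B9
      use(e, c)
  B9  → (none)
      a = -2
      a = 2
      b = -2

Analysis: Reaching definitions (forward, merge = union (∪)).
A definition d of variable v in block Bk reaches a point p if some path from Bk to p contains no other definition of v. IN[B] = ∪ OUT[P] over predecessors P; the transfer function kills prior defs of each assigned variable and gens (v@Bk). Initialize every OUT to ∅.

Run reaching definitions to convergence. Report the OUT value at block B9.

Converged values:
  B0:  IN={a@B0, b@B0, c@B1, d@B1, e@B1}  OUT={a@B0, b@B0, c@B1, d@B0, e@B1}
  B1:  IN={a@B0, b@B0, c@B1, d@B0, e@B1}  OUT={a@B0, b@B0, c@B1, d@B1, e@B1}
  B2:  IN={a@B0, b@B0, c@B1, d@B1, e@B1}  OUT={a@B0, b@B0, c@B1, d@B2, e@B1, f@B2}
  B3:  IN={a@B0, b@B0, c@B1, d@B2, e@B1, f@B2}  OUT={a@B0, b@B0, c@B3, d@B2, e@B1, f@B3}
  B4:  IN={a@B0, b@B0, c@B3, d@B2, e@B1, f@B3}  OUT={a@B0, b@B4, c@B4, d@B2, e@B1, f@B3}
  B5:  IN={a@B0, b@B0, b@B4, c@B1, c@B4, d@B1, d@B2, e@B1, f@B3}  OUT={a@B0, b@B0, b@B4, c@B5, d@B1, d@B2, e@B1, f@B3}
  B6:  IN={a@B0, b@B0, b@B4, c@B5, d@B1, d@B2, e@B1, f@B3}  OUT={a@B0, b@B0, b@B4, c@B6, d@B1, d@B2, e@B1, f@B6}
  B7:  IN={a@B0, b@B0, b@B4, c@B6, d@B1, d@B2, e@B1, f@B6}  OUT={a@B7, b@B0, b@B4, c@B6, d@B1, d@B2, e@B1, f@B6}
  B8:  IN={a@B0, a@B7, b@B0, b@B4, c@B5, c@B6, d@B1, d@B2, e@B1, f@B3, f@B6}  OUT={a@B0, a@B7, b@B0, b@B4, c@B5, c@B6, d@B1, d@B2, e@B1, f@B3, f@B6}
  B9:  IN={a@B0, a@B7, b@B0, b@B4, c@B1, c@B3, c@B5, c@B6, d@B0, d@B1, d@B2, e@B1, f@B3, f@B6}  OUT={a@B9, b@B9, c@B1, c@B3, c@B5, c@B6, d@B0, d@B1, d@B2, e@B1, f@B3, f@B6}

Merge at B9: IN[B9] = OUT[B0] ⊔ OUT[B3] ⊔ OUT[B8] = {a@B0, a@B7, b@B0, b@B4, c@B1, c@B3, c@B5, c@B6, d@B0, d@B1, d@B2, e@B1, f@B3, f@B6}
Applying B9's transfer function to that IN value gives OUT[B9] (row B9 above).

Answer: {a@B9, b@B9, c@B1, c@B3, c@B5, c@B6, d@B0, d@B1, d@B2, e@B1, f@B3, f@B6}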